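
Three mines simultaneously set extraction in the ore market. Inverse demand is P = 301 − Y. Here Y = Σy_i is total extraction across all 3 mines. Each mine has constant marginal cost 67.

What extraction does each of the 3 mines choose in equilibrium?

A representative mine's profit is π_i = y_i(301 − Y) − 67y_i, with Y = y_i + Σ_{j≠i} y_j.
First-order condition: 234 − 2y_i − Σ_{j≠i} y_j = 0.
In a symmetric equilibrium every mine chooses the same y, so Σ_{j≠i} y_j = 2y. The condition becomes 234 − 4y = 0, giving y = 234/4 = 58.5.

58.5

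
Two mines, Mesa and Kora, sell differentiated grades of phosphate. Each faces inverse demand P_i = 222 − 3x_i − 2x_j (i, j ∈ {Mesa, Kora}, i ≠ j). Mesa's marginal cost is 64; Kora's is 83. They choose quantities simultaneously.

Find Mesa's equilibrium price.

126.8125

Mine Mesa's profit: π = x_{Mesa}(222 − 3x_{Mesa} − 2x_{Kora}) − 64x_{Mesa}.
∂π/∂x_{Mesa} = 158 − 6x_{Mesa} − 2x_{Kora} = 0 ⇒ x_{Mesa} = 79/3 − (1/3)x_{Kora}.
Similarly x_{Kora} = 139/6 − (1/3)x_{Mesa}.
Plugging x_{Kora} into Mesa's best response: x_{Mesa} = 79/3 − (1/3)(139/6 − (1/3)x_{Mesa}) ⇒ (8/9)x_{Mesa} = 335/18, so x_{Mesa} = 20.9375.
Then x_{Kora} = 139/6 − (1/3)·20.9375 = 16.1875.
P_{Mesa} = 222 − 3·20.9375 − 2·16.1875 = 126.8125.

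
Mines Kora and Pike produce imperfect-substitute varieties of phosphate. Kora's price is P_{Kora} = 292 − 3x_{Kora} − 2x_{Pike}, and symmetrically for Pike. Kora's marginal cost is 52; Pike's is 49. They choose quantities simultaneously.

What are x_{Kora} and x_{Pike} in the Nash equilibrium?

Mine Kora's profit: π = x_{Kora}(292 − 3x_{Kora} − 2x_{Pike}) − 52x_{Kora}.
∂π/∂x_{Kora} = 240 − 6x_{Kora} − 2x_{Pike} = 0 ⇒ x_{Kora} = 40 − (1/3)x_{Pike}.
Similarly x_{Pike} = 40.5 − (1/3)x_{Kora}.
Solving the two reaction functions simultaneously: (1 − (−1/3)(−1/3))x_{Kora} = 40 − (1/3)·40.5, so (8/9)x_{Kora} = 26.5 and x_{Kora} = 29.8125.
Then x_{Pike} = 40.5 − (1/3)·29.8125 = 30.5625.

29.8125, 30.5625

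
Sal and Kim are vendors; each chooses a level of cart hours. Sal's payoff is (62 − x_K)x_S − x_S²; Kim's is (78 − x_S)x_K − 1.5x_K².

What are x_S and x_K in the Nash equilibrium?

Expanding Sal's payoff: 62x_S − x_Kx_S − x_S².
∂π/∂x_S = 62 − x_K − 2x_S = 0, so x_S = 31 − 0.5x_K.
Likewise for Kim: x_K = 26 − (1/3)x_S.
Plugging x_K into Sal's best response: x_S = 31 − 0.5(26 − (1/3)x_S) ⇒ (5/6)x_S = 18, so x_S = 21.6.
Then x_K = 26 − (1/3)·21.6 = 18.8.

21.6, 18.8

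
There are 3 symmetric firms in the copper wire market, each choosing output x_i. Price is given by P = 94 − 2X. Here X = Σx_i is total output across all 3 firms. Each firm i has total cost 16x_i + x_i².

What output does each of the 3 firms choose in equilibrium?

7.8

A representative firm's profit is π_i = x_i(94 − 2X) − 16x_i − x_i², with X = x_i + Σ_{j≠i} x_j.
First-order condition: 78 − 6x_i − 2Σ_{j≠i} x_j = 0.
In a symmetric equilibrium every firm chooses the same x, so Σ_{j≠i} x_j = 2x. The condition becomes 78 − 10x = 0, giving x = 78/10 = 7.8.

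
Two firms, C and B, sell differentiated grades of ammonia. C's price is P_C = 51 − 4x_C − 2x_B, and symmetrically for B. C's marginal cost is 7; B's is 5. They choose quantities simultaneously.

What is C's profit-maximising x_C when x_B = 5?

Firm C's profit: π = x_C(51 − 4x_C − 2x_B) − 7x_C.
∂π/∂x_C = 44 − 8x_C − 2x_B = 0 ⇒ x_C = 5.5 − 0.25x_B.
At x_B = 5: x_C = 5.5 − 0.25·5 = 4.25.

4.25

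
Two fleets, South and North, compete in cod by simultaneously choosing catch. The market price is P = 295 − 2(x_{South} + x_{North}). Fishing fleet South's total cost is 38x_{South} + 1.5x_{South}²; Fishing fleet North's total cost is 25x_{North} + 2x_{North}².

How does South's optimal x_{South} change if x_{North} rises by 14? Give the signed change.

Fishing fleet South's profit: π = x_{South}(295 − 2(x_{South} + x_{North})) − 38x_{South} − 1.5x_{South}².
∂π/∂x_{South} = 257 − 7x_{South} − 2x_{North} = 0, so x_{South} = 257/7 − (2/7)x_{North}.
The reaction-function slope is −2/7, so a 14-unit rise in x_{North} moves x_{South} by −2/7 × 14 = −4. South's best response falls — the actions are strategic substitutes.

-4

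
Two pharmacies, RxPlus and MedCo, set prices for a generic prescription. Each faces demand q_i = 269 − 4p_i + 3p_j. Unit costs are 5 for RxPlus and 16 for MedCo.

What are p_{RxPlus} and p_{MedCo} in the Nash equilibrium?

60.2, 64.2

RxPlus's profit: π = (p_{RxPlus} − 5)(269 − 4p_{RxPlus} + 3p_{MedCo}).
∂π/∂p_{RxPlus} = 289 − 8p_{RxPlus} + 3p_{MedCo} = 0 ⇒ p_{RxPlus} = 36.125 + 0.375p_{MedCo}.
Similarly p_{MedCo} = 41.625 + 0.375p_{RxPlus}.
Plugging p_{MedCo} into RxPlus's best response: p_{RxPlus} = 36.125 + 0.375(41.625 + 0.375p_{RxPlus}) ⇒ (55/64)p_{RxPlus} = 3311/64, so p_{RxPlus} = 60.2.
Then p_{MedCo} = 41.625 + 0.375·60.2 = 64.2.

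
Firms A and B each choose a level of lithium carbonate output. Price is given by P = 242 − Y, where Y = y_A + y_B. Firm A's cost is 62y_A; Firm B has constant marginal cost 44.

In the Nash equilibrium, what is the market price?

116

Firm A's profit: π = y_A(242 − (y_A + y_B)) − 62y_A.
∂π/∂y_A = 180 − 2y_A − y_B = 0, so y_A = 90 − 0.5y_B.
By the same steps for B: y_B = 99 − 0.5y_A.
Plugging y_B into A's best response: y_A = 90 − 0.5(99 − 0.5y_A) ⇒ 0.75y_A = 40.5, so y_A = 54.
Then y_B = 99 − 0.5·54 = 72.
Equilibrium price: P = 242 − 126 = 116.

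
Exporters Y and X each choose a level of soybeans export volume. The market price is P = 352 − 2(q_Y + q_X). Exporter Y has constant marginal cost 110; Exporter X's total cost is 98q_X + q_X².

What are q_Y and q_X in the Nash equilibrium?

47.2, 26.6

Exporter Y's profit: π = q_Y(352 − 2(q_Y + q_X)) − 110q_Y.
∂π/∂q_Y = 242 − 4q_Y − 2q_X = 0, so q_Y = 60.5 − 0.5q_X.
For X: ∂π/∂q_X = 254 − 6q_X − 2q_Y = 0 ⇒ q_X = 127/3 − (1/3)q_Y.
Solving the two reaction functions simultaneously: (1 − (−0.5)(−1/3))q_Y = 60.5 − 0.5·(127/3), so (5/6)q_Y = 118/3 and q_Y = 47.2.
Then q_X = 127/3 − (1/3)·47.2 = 26.6.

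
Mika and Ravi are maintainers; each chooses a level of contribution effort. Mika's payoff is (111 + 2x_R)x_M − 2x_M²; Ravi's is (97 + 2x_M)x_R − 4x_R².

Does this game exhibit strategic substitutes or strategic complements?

strategic complements

Expanding Mika's payoff: 111x_M + 2x_Rx_M − 2x_M².
∂π/∂x_M = 111 + 2x_R − 4x_M = 0, so x_M = 27.75 + 0.5x_R.
The best-response slope dx_M/dx_R = 0.5 > 0: the reaction function is upward-sloping, so the choices are strategic complements.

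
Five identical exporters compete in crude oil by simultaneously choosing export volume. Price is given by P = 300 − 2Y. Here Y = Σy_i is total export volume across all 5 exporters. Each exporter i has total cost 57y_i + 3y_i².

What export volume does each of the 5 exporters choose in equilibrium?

13.5

A representative exporter's profit is π_i = y_i(300 − 2Y) − 57y_i − 3y_i², with Y = y_i + Σ_{j≠i} y_j.
First-order condition: 243 − 10y_i − 2Σ_{j≠i} y_j = 0.
With identical exporters, set every y_j = y: then 243 − 10y − 8y = 0, i.e. y = 243/18 = 13.5.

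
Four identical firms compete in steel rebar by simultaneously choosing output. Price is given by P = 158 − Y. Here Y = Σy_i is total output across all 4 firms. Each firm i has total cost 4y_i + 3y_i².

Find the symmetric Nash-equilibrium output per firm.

A representative firm's profit is π_i = y_i(158 − Y) − 4y_i − 3y_i², with Y = y_i + Σ_{j≠i} y_j.
First-order condition: 154 − 8y_i − Σ_{j≠i} y_j = 0.
In a symmetric equilibrium every firm chooses the same y, so Σ_{j≠i} y_j = 3y. The condition becomes 154 − 11y = 0, giving y = 154/11 = 14.

14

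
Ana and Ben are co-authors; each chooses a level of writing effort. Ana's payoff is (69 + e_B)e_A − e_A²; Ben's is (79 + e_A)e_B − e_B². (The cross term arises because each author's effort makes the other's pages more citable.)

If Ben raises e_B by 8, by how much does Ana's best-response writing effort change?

Expanding Ana's payoff: 69e_A + e_Be_A − e_A².
∂π/∂e_A = 69 + e_B − 2e_A = 0, so e_A = 34.5 + 0.5e_B.
The reaction-function slope is 0.5, so an 8-unit rise in e_B moves e_A by 0.5 × 8 = 4. Ana's best response rises — the actions are strategic complements.

4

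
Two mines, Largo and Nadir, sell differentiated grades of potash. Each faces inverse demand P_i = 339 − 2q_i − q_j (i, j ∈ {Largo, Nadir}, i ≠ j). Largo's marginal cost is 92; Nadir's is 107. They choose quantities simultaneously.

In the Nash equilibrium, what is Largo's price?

Mine Largo's profit: π = q_{Largo}(339 − 2q_{Largo} − q_{Nadir}) − 92q_{Largo}.
∂π/∂q_{Largo} = 247 − 4q_{Largo} − q_{Nadir} = 0 ⇒ q_{Largo} = 61.75 − 0.25q_{Nadir}.
Similarly q_{Nadir} = 58 − 0.25q_{Largo}.
Plugging q_{Nadir} into Largo's best response: q_{Largo} = 61.75 − 0.25(58 − 0.25q_{Largo}) ⇒ 0.9375q_{Largo} = 47.25, so q_{Largo} = 50.4.
Then q_{Nadir} = 58 − 0.25·50.4 = 45.4.
P_{Largo} = 339 − 2·50.4 − 45.4 = 192.8.

192.8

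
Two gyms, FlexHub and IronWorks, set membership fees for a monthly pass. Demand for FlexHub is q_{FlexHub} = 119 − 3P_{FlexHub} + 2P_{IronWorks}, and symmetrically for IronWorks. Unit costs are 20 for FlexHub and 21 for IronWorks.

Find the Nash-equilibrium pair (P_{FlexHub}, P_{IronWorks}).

FlexHub's profit: π = (P_{FlexHub} − 20)(119 − 3P_{FlexHub} + 2P_{IronWorks}).
∂π/∂P_{FlexHub} = 179 − 6P_{FlexHub} + 2P_{IronWorks} = 0 ⇒ P_{FlexHub} = 179/6 + (1/3)P_{IronWorks}.
Similarly P_{IronWorks} = 91/3 + (1/3)P_{FlexHub}.
Substituting the second reaction function into the first: P_{FlexHub} = 179/6 + (1/3)(91/3 + (1/3)P_{FlexHub}), which gives (8/9)P_{FlexHub} = 719/18 ⇒ P_{FlexHub} = 44.9375.
Then P_{IronWorks} = 91/3 + (1/3)·44.9375 = 45.3125.

44.9375, 45.3125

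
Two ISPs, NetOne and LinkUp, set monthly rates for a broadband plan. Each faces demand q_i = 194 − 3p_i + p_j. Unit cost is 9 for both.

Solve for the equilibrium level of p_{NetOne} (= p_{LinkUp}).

NetOne's profit: π = (p_{NetOne} − 9)(194 − 3p_{NetOne} + p_{LinkUp}).
∂π/∂p_{NetOne} = 221 − 6p_{NetOne} + p_{LinkUp} = 0 ⇒ p_{NetOne} = 221/6 + (1/6)p_{LinkUp}.
By symmetry p_{LinkUp} = p_{NetOne}; substituting into the reaction function, (5/6)p_{NetOne} = 221/6 and p_{NetOne} = 44.2.

44.2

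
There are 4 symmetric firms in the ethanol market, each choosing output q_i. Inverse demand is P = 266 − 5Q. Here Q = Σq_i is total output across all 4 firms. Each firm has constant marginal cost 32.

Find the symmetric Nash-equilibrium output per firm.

9.36

A representative firm's profit is π_i = q_i(266 − 5Q) − 32q_i, with Q = q_i + Σ_{j≠i} q_j.
First-order condition: 234 − 10q_i − 5Σ_{j≠i} q_j = 0.
With identical firms, set every q_j = q: then 234 − 10q − 15q = 0, i.e. q = 234/25 = 9.36.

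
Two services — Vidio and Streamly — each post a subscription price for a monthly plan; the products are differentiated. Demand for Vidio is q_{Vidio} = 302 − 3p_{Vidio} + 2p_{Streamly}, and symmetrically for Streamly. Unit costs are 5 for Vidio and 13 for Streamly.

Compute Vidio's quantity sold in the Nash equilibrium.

Vidio's profit: π = (p_{Vidio} − 5)(302 − 3p_{Vidio} + 2p_{Streamly}).
∂π/∂p_{Vidio} = 317 − 6p_{Vidio} + 2p_{Streamly} = 0 ⇒ p_{Vidio} = 317/6 + (1/3)p_{Streamly}.
Similarly p_{Streamly} = 341/6 + (1/3)p_{Vidio}.
Solving the two reaction functions simultaneously: (1 − (1/3)(1/3))p_{Vidio} = 317/6 + (1/3)·(341/6), so (8/9)p_{Vidio} = 646/9 and p_{Vidio} = 80.75.
Then p_{Streamly} = 341/6 + (1/3)·80.75 = 83.75.
q_{Vidio} = 302 − 3·80.75 + 2·83.75 = 227.25.

227.25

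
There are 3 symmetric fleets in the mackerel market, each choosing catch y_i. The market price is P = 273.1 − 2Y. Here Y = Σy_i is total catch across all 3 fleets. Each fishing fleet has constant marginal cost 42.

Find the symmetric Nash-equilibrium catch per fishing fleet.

A representative fishing fleet's profit is π_i = y_i(273.1 − 2Y) − 42y_i, with Y = y_i + Σ_{j≠i} y_j.
First-order condition: 231.1 − 4y_i − 2Σ_{j≠i} y_j = 0.
Imposing symmetry (y_j = y for all j) turns Σ_{j≠i} y_j into 2y, so 231.1 = 8y and y = 28.8875.

28.8875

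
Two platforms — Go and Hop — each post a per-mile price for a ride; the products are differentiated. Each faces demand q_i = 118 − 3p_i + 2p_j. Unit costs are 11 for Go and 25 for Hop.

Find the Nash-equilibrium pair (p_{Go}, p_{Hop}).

40.375, 45.625

Go's profit: π = (p_{Go} − 11)(118 − 3p_{Go} + 2p_{Hop}).
∂π/∂p_{Go} = 151 − 6p_{Go} + 2p_{Hop} = 0 ⇒ p_{Go} = 151/6 + (1/3)p_{Hop}.
Similarly p_{Hop} = 193/6 + (1/3)p_{Go}.
Plugging p_{Hop} into Go's best response: p_{Go} = 151/6 + (1/3)(193/6 + (1/3)p_{Go}) ⇒ (8/9)p_{Go} = 323/9, so p_{Go} = 40.375.
Then p_{Hop} = 193/6 + (1/3)·40.375 = 45.625.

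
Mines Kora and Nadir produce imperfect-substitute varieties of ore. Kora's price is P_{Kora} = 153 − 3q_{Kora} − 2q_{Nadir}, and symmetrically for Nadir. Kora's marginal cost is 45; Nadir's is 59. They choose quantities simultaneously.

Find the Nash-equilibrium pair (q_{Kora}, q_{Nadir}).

Mine Kora's profit: π = q_{Kora}(153 − 3q_{Kora} − 2q_{Nadir}) − 45q_{Kora}.
∂π/∂q_{Kora} = 108 − 6q_{Kora} − 2q_{Nadir} = 0 ⇒ q_{Kora} = 18 − (1/3)q_{Nadir}.
Similarly q_{Nadir} = 47/3 − (1/3)q_{Kora}.
Substituting the second reaction function into the first: q_{Kora} = 18 − (1/3)(47/3 − (1/3)q_{Kora}), which gives (8/9)q_{Kora} = 115/9 ⇒ q_{Kora} = 14.375.
Then q_{Nadir} = 47/3 − (1/3)·14.375 = 10.875.

14.375, 10.875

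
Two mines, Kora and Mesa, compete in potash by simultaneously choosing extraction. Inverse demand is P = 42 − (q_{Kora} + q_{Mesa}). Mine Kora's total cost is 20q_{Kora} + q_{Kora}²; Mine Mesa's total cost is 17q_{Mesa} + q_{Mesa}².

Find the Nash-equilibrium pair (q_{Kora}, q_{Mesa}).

4.2, 5.2

Mine Kora's profit: π = q_{Kora}(42 − (q_{Kora} + q_{Mesa})) − 20q_{Kora} − q_{Kora}².
∂π/∂q_{Kora} = 22 − 4q_{Kora} − q_{Mesa} = 0, so q_{Kora} = 5.5 − 0.25q_{Mesa}.
By the same steps for Mesa: q_{Mesa} = 6.25 − 0.25q_{Kora}.
Solving the two reaction functions simultaneously: (1 − (−0.25)(−0.25))q_{Kora} = 5.5 − 0.25·6.25, so 0.9375q_{Kora} = 3.9375 and q_{Kora} = 4.2.
Then q_{Mesa} = 6.25 − 0.25·4.2 = 5.2.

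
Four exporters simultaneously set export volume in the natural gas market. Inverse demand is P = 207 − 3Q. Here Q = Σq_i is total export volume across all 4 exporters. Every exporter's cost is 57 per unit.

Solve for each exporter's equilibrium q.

10

A representative exporter's profit is π_i = q_i(207 − 3Q) − 57q_i, with Q = q_i + Σ_{j≠i} q_j.
First-order condition: 150 − 6q_i − 3Σ_{j≠i} q_j = 0.
Imposing symmetry (q_j = q for all j) turns Σ_{j≠i} q_j into 3q, so 150 = 15q and q = 10.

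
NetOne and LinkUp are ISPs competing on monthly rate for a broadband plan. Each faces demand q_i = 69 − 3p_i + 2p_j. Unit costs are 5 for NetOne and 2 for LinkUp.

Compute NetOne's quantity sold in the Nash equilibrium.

NetOne's profit: π = (p_{NetOne} − 5)(69 − 3p_{NetOne} + 2p_{LinkUp}).
∂π/∂p_{NetOne} = 84 − 6p_{NetOne} + 2p_{LinkUp} = 0 ⇒ p_{NetOne} = 14 + (1/3)p_{LinkUp}.
Similarly p_{LinkUp} = 12.5 + (1/3)p_{NetOne}.
Solving the two reaction functions simultaneously: (1 − (1/3)(1/3))p_{NetOne} = 14 + (1/3)·12.5, so (8/9)p_{NetOne} = 109/6 and p_{NetOne} = 20.4375.
Then p_{LinkUp} = 12.5 + (1/3)·20.4375 = 19.3125.
q_{NetOne} = 69 − 3·20.4375 + 2·19.3125 = 46.3125.

46.3125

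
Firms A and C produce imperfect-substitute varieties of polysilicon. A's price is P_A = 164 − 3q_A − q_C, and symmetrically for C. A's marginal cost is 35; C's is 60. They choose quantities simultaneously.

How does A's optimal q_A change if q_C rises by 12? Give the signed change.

Firm A's profit: π = q_A(164 − 3q_A − q_C) − 35q_A.
∂π/∂q_A = 129 − 6q_A − q_C = 0 ⇒ q_A = 21.5 − (1/6)q_C.
The reaction-function slope is −1/6, so a 12-unit rise in q_C moves q_A by −1/6 × 12 = −2. A's best response falls — the actions are strategic substitutes.

-2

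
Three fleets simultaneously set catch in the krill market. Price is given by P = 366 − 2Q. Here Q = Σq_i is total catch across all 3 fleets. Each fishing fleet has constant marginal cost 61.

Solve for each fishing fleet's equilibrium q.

A representative fishing fleet's profit is π_i = q_i(366 − 2Q) − 61q_i, with Q = q_i + Σ_{j≠i} q_j.
First-order condition: 305 − 4q_i − 2Σ_{j≠i} q_j = 0.
With identical fishing fleets, set every q_j = q: then 305 − 4q − 4q = 0, i.e. q = 305/8 = 38.125.

38.125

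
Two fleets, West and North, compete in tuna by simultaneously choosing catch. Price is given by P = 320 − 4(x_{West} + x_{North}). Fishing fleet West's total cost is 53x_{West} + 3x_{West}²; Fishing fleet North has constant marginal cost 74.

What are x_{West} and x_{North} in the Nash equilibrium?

12, 24.75

Fishing fleet West's profit: π = x_{West}(320 − 4(x_{West} + x_{North})) − 53x_{West} − 3x_{West}².
∂π/∂x_{West} = 267 − 14x_{West} − 4x_{North} = 0, so x_{West} = 267/14 − (2/7)x_{North}.
For North: ∂π/∂x_{North} = 246 − 8x_{North} − 4x_{West} = 0 ⇒ x_{North} = 30.75 − 0.5x_{West}.
Substituting the second reaction function into the first: x_{West} = 267/14 − (2/7)(30.75 − 0.5x_{West}), which gives (6/7)x_{West} = 72/7 ⇒ x_{West} = 12.
Then x_{North} = 30.75 − 0.5·12 = 24.75.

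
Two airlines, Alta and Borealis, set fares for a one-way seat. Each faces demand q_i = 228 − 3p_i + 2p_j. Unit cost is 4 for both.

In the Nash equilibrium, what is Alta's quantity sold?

Alta's profit: π = (p_{Alta} − 4)(228 − 3p_{Alta} + 2p_{Borealis}).
∂π/∂p_{Alta} = 240 − 6p_{Alta} + 2p_{Borealis} = 0 ⇒ p_{Alta} = 40 + (1/3)p_{Borealis}.
The game is symmetric, so in equilibrium p_{Borealis} = p_{Alta}: the reaction function gives (2/3)p_{Alta} = 40, hence p_{Alta} = 60.
q_{Alta} = 228 − 3·60 + 2·60 = 168.

168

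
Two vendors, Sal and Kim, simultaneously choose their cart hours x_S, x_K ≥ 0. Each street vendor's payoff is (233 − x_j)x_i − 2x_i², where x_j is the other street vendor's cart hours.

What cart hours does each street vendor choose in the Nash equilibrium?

Sal's payoff is (233 − x_K)x_S − 2x_S².
∂π/∂x_S = 233 − x_K − 4x_S = 0, so x_S = 58.25 − 0.25x_K.
The game is symmetric, so in equilibrium x_K = x_S: the reaction function gives 1.25x_S = 58.25, hence x_S = 46.6.

46.6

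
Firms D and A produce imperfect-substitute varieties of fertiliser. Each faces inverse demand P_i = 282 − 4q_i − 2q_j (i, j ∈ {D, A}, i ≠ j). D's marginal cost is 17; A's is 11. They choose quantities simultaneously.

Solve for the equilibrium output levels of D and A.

26.3, 27.3

Firm D's profit: π = q_D(282 − 4q_D − 2q_A) − 17q_D.
∂π/∂q_D = 265 − 8q_D − 2q_A = 0 ⇒ q_D = 33.125 − 0.25q_A.
Similarly q_A = 33.875 − 0.25q_D.
Plugging q_A into D's best response: q_D = 33.125 − 0.25(33.875 − 0.25q_D) ⇒ 0.9375q_D = 789/32, so q_D = 26.3.
Then q_A = 33.875 − 0.25·26.3 = 27.3.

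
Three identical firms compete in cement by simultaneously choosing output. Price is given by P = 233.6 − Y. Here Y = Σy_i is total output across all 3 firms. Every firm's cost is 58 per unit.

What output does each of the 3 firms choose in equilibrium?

43.9

A representative firm's profit is π_i = y_i(233.6 − Y) − 58y_i, with Y = y_i + Σ_{j≠i} y_j.
First-order condition: 175.6 − 2y_i − Σ_{j≠i} y_j = 0.
In a symmetric equilibrium every firm chooses the same y, so Σ_{j≠i} y_j = 2y. The condition becomes 175.6 − 4y = 0, giving y = 175.6/4 = 43.9.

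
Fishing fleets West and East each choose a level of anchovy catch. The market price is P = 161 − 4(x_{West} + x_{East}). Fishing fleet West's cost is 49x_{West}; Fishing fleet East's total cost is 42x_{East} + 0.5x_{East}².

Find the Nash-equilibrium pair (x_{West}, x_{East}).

Fishing fleet West's profit: π = x_{West}(161 − 4(x_{West} + x_{East})) − 49x_{West}.
∂π/∂x_{West} = 112 − 8x_{West} − 4x_{East} = 0, so x_{West} = 14 − 0.5x_{East}.
For East: ∂π/∂x_{East} = 119 − 9x_{East} − 4x_{West} = 0 ⇒ x_{East} = 119/9 − (4/9)x_{West}.
Plugging x_{East} into West's best response: x_{West} = 14 − 0.5(119/9 − (4/9)x_{West}) ⇒ (7/9)x_{West} = 133/18, so x_{West} = 9.5.
Then x_{East} = 119/9 − (4/9)·9.5 = 9.

9.5, 9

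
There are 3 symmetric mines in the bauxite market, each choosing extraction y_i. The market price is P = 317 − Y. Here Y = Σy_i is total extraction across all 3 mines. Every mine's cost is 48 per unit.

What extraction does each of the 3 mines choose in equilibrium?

A representative mine's profit is π_i = y_i(317 − Y) − 48y_i, with Y = y_i + Σ_{j≠i} y_j.
First-order condition: 269 − 2y_i − Σ_{j≠i} y_j = 0.
With identical mines, set every y_j = y: then 269 − 2y − 2y = 0, i.e. y = 269/4 = 67.25.

67.25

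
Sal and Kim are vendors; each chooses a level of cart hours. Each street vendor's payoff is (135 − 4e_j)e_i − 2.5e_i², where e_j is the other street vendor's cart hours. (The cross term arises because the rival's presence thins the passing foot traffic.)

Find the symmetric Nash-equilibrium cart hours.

15

Sal's payoff is (135 − 4e_K)e_S − 2.5e_S².
∂π/∂e_S = 135 − 4e_K − 5e_S = 0, so e_S = 27 − 0.8e_K.
The game is symmetric, so in equilibrium e_K = e_S: the reaction function gives 1.8e_S = 27, hence e_S = 15.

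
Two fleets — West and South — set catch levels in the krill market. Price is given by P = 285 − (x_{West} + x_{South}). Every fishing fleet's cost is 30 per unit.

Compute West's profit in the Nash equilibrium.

7225

Fishing fleet West's profit: π = x_{West}(285 − (x_{West} + x_{South})) − 30x_{West}.
∂π/∂x_{West} = 255 − 2x_{West} − x_{South} = 0, so x_{West} = 127.5 − 0.5x_{South}.
Setting x_{West} = x_{South} in the reaction function: x_{West} = 127.5 − 0.5x_{West}, so x_{West} = 127.5 / 1.5 = 85.
Price P = 285 − 170 = 115.
West's profit: (115 − 30)·85 = 7225.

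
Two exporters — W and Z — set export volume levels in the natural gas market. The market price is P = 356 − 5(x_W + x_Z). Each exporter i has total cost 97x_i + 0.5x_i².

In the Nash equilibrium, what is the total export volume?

Exporter W's profit: π = x_W(356 − 5(x_W + x_Z)) − 97x_W − 0.5x_W².
∂π/∂x_W = 259 − 11x_W − 5x_Z = 0, so x_W = 259/11 − (5/11)x_Z.
Setting x_W = x_Z in the reaction function: x_W = 259/11 − (5/11)x_W, so x_W = (259/11) / (16/11) = 16.1875.
Total export volume: 16.1875 + 16.1875 = 32.375.

32.375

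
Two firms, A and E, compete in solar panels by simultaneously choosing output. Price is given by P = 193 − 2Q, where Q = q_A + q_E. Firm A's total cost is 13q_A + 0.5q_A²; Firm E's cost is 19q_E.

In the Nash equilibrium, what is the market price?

Firm A's profit: π = q_A(193 − 2(q_A + q_E)) − 13q_A − 0.5q_A².
∂π/∂q_A = 180 − 5q_A − 2q_E = 0, so q_A = 36 − 0.4q_E.
For E: ∂π/∂q_E = 174 − 4q_E − 2q_A = 0 ⇒ q_E = 43.5 − 0.5q_A.
Substituting the second reaction function into the first: q_A = 36 − 0.4(43.5 − 0.5q_A), which gives 0.8q_A = 18.6 ⇒ q_A = 23.25.
Then q_E = 43.5 − 0.5·23.25 = 31.875.
Equilibrium price: P = 193 − 2·55.125 = 82.75.

82.75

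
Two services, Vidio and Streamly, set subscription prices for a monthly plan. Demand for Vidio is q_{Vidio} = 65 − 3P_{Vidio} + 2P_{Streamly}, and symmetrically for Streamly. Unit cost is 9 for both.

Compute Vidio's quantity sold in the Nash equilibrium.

42

Vidio's profit: π = (P_{Vidio} − 9)(65 − 3P_{Vidio} + 2P_{Streamly}).
∂π/∂P_{Vidio} = 92 − 6P_{Vidio} + 2P_{Streamly} = 0 ⇒ P_{Vidio} = 46/3 + (1/3)P_{Streamly}.
By symmetry P_{Streamly} = P_{Vidio}; substituting into the reaction function, (2/3)P_{Vidio} = 46/3 and P_{Vidio} = 23.
q_{Vidio} = 65 − 3·23 + 2·23 = 42.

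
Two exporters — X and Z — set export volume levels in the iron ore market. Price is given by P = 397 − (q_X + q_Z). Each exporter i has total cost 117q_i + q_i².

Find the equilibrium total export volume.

112

Exporter X's profit: π = q_X(397 − (q_X + q_Z)) − 117q_X − q_X².
∂π/∂q_X = 280 − 4q_X − q_Z = 0, so q_X = 70 − 0.25q_Z.
The game is symmetric, so in equilibrium q_Z = q_X: the reaction function gives 1.25q_X = 70, hence q_X = 56.
Total export volume: 56 + 56 = 112.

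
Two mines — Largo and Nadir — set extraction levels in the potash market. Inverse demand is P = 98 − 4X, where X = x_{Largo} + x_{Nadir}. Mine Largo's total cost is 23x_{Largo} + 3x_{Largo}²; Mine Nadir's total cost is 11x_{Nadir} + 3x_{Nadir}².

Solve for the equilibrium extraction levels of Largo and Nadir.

Mine Largo's profit: π = x_{Largo}(98 − 4(x_{Largo} + x_{Nadir})) − 23x_{Largo} − 3x_{Largo}².
∂π/∂x_{Largo} = 75 − 14x_{Largo} − 4x_{Nadir} = 0, so x_{Largo} = 75/14 − (2/7)x_{Nadir}.
By the same steps for Nadir: x_{Nadir} = 87/14 − (2/7)x_{Largo}.
Plugging x_{Nadir} into Largo's best response: x_{Largo} = 75/14 − (2/7)(87/14 − (2/7)x_{Largo}) ⇒ (45/49)x_{Largo} = 351/98, so x_{Largo} = 3.9.
Then x_{Nadir} = 87/14 − (2/7)·3.9 = 5.1.

3.9, 5.1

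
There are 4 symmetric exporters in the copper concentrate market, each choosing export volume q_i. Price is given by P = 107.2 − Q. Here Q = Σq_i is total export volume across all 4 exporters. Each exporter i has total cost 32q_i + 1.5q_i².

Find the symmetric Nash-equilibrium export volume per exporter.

9.4

A representative exporter's profit is π_i = q_i(107.2 − Q) − 32q_i − 1.5q_i², with Q = q_i + Σ_{j≠i} q_j.
First-order condition: 75.2 − 5q_i − Σ_{j≠i} q_j = 0.
With identical exporters, set every q_j = q: then 75.2 − 5q − 3q = 0, i.e. q = 75.2/8 = 9.4.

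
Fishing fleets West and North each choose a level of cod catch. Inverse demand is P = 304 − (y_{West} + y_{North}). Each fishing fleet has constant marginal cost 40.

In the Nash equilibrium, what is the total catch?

176

Fishing fleet West's profit: π = y_{West}(304 − (y_{West} + y_{North})) − 40y_{West}.
∂π/∂y_{West} = 264 − 2y_{West} − y_{North} = 0, so y_{West} = 132 − 0.5y_{North}.
Setting y_{West} = y_{North} in the reaction function: y_{West} = 132 − 0.5y_{West}, so y_{West} = 132 / 1.5 = 88.
Total catch: 88 + 88 = 176.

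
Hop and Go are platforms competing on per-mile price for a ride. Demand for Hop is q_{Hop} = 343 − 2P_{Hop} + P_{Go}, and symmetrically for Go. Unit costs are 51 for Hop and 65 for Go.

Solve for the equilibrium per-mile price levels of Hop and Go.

150.2, 155.8

Hop's profit: π = (P_{Hop} − 51)(343 − 2P_{Hop} + P_{Go}).
∂π/∂P_{Hop} = 445 − 4P_{Hop} + P_{Go} = 0 ⇒ P_{Hop} = 111.25 + 0.25P_{Go}.
Similarly P_{Go} = 118.25 + 0.25P_{Hop}.
Plugging P_{Go} into Hop's best response: P_{Hop} = 111.25 + 0.25(118.25 + 0.25P_{Hop}) ⇒ 0.9375P_{Hop} = 140.8125, so P_{Hop} = 150.2.
Then P_{Go} = 118.25 + 0.25·150.2 = 155.8.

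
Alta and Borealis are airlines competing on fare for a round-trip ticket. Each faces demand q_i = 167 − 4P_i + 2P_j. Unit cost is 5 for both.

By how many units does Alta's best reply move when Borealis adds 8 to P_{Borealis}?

Alta's profit: π = (P_{Alta} − 5)(167 − 4P_{Alta} + 2P_{Borealis}).
∂π/∂P_{Alta} = 187 − 8P_{Alta} + 2P_{Borealis} = 0 ⇒ P_{Alta} = 23.375 + 0.25P_{Borealis}.
The reaction-function slope is 0.25, so an 8-unit rise in P_{Borealis} moves P_{Alta} by 0.25 × 8 = 2. Alta's best response rises — the actions are strategic complements.

2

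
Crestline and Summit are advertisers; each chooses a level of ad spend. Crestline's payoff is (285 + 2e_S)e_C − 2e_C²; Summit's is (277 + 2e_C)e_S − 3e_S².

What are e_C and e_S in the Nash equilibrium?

Expanding Crestline's payoff: 285e_C + 2e_Se_C − 2e_C².
∂π/∂e_C = 285 + 2e_S − 4e_C = 0, so e_C = 71.25 + 0.5e_S.
Likewise for Summit: e_S = 277/6 + (1/3)e_C.
Plugging e_S into Crestline's best response: e_C = 71.25 + 0.5(277/6 + (1/3)e_C) ⇒ (5/6)e_C = 283/3, so e_C = 113.2.
Then e_S = 277/6 + (1/3)·113.2 = 83.9.

113.2, 83.9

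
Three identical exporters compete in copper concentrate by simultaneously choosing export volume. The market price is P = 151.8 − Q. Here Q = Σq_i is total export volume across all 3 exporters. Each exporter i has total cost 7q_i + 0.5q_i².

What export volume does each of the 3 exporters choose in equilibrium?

A representative exporter's profit is π_i = q_i(151.8 − Q) − 7q_i − 0.5q_i², with Q = q_i + Σ_{j≠i} q_j.
First-order condition: 144.8 − 3q_i − Σ_{j≠i} q_j = 0.
With identical exporters, set every q_j = q: then 144.8 − 3q − 2q = 0, i.e. q = 144.8/5 = 28.96.

28.96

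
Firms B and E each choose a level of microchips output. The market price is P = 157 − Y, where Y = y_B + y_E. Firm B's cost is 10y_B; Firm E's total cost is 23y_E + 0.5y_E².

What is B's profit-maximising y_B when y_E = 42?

52.5

Firm B's profit: π = y_B(157 − (y_B + y_E)) − 10y_B.
∂π/∂y_B = 147 − 2y_B − y_E = 0, so y_B = 73.5 − 0.5y_E.
At y_E = 42: y_B = 73.5 − 0.5·42 = 52.5.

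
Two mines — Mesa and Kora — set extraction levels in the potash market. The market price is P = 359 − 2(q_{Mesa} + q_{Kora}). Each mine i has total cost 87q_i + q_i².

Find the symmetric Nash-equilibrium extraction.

Mine Mesa's profit: π = q_{Mesa}(359 − 2(q_{Mesa} + q_{Kora})) − 87q_{Mesa} − q_{Mesa}².
∂π/∂q_{Mesa} = 272 − 6q_{Mesa} − 2q_{Kora} = 0, so q_{Mesa} = 136/3 − (1/3)q_{Kora}.
The game is symmetric, so in equilibrium q_{Kora} = q_{Mesa}: the reaction function gives (4/3)q_{Mesa} = 136/3, hence q_{Mesa} = 34.

34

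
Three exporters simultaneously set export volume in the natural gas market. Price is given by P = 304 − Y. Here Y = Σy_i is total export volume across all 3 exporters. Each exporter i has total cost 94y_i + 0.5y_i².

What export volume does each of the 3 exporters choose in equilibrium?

42

A representative exporter's profit is π_i = y_i(304 − Y) − 94y_i − 0.5y_i², with Y = y_i + Σ_{j≠i} y_j.
First-order condition: 210 − 3y_i − Σ_{j≠i} y_j = 0.
In a symmetric equilibrium every exporter chooses the same y, so Σ_{j≠i} y_j = 2y. The condition becomes 210 − 5y = 0, giving y = 210/5 = 42.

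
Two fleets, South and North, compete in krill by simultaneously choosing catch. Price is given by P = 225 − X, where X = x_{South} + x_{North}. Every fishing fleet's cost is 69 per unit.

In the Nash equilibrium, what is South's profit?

Fishing fleet South's profit: π = x_{South}(225 − (x_{South} + x_{North})) − 69x_{South}.
∂π/∂x_{South} = 156 − 2x_{South} − x_{North} = 0, so x_{South} = 78 − 0.5x_{North}.
Setting x_{South} = x_{North} in the reaction function: x_{South} = 78 − 0.5x_{South}, so x_{South} = 78 / 1.5 = 52.
Price P = 225 − 104 = 121.
South's profit: (121 − 69)·52 = 2704.

2704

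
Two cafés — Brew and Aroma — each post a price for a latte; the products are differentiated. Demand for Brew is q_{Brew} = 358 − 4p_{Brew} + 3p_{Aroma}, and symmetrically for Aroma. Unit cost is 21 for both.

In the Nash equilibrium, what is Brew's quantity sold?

269.6

Brew's profit: π = (p_{Brew} − 21)(358 − 4p_{Brew} + 3p_{Aroma}).
∂π/∂p_{Brew} = 442 − 8p_{Brew} + 3p_{Aroma} = 0 ⇒ p_{Brew} = 55.25 + 0.375p_{Aroma}.
By symmetry p_{Aroma} = p_{Brew}; substituting into the reaction function, 0.625p_{Brew} = 55.25 and p_{Brew} = 88.4.
q_{Brew} = 358 − 4·88.4 + 3·88.4 = 269.6.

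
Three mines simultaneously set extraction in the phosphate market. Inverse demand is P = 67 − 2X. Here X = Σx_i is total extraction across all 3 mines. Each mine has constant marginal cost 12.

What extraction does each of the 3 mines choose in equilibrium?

A representative mine's profit is π_i = x_i(67 − 2X) − 12x_i, with X = x_i + Σ_{j≠i} x_j.
First-order condition: 55 − 4x_i − 2Σ_{j≠i} x_j = 0.
Imposing symmetry (x_j = x for all j) turns Σ_{j≠i} x_j into 2x, so 55 = 8x and x = 6.875.

6.875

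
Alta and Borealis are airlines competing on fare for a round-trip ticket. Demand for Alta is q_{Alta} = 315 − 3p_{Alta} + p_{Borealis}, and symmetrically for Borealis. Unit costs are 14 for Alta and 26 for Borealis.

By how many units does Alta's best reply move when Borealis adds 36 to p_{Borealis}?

6

Alta's profit: π = (p_{Alta} − 14)(315 − 3p_{Alta} + p_{Borealis}).
∂π/∂p_{Alta} = 357 − 6p_{Alta} + p_{Borealis} = 0 ⇒ p_{Alta} = 59.5 + (1/6)p_{Borealis}.
The reaction-function slope is 1/6, so a 36-unit rise in p_{Borealis} moves p_{Alta} by 1/6 × 36 = 6. Alta's best response rises — the actions are strategic complements.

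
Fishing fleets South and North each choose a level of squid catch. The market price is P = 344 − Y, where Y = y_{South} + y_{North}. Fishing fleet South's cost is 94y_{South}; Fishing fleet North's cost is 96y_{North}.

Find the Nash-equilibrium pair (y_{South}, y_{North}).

Fishing fleet South's profit: π = y_{South}(344 − (y_{South} + y_{North})) − 94y_{South}.
∂π/∂y_{South} = 250 − 2y_{South} − y_{North} = 0, so y_{South} = 125 − 0.5y_{North}.
By the same steps for North: y_{North} = 124 − 0.5y_{South}.
Solving the two reaction functions simultaneously: (1 − (−0.5)(−0.5))y_{South} = 125 − 0.5·124, so 0.75y_{South} = 63 and y_{South} = 84.
Then y_{North} = 124 − 0.5·84 = 82.

84, 82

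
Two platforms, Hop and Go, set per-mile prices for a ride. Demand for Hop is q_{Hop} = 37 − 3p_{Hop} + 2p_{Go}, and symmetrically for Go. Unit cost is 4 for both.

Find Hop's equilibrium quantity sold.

Hop's profit: π = (p_{Hop} − 4)(37 − 3p_{Hop} + 2p_{Go}).
∂π/∂p_{Hop} = 49 − 6p_{Hop} + 2p_{Go} = 0 ⇒ p_{Hop} = 49/6 + (1/3)p_{Go}.
The game is symmetric, so in equilibrium p_{Go} = p_{Hop}: the reaction function gives (2/3)p_{Hop} = 49/6, hence p_{Hop} = 12.25.
q_{Hop} = 37 − 3·12.25 + 2·12.25 = 24.75.

24.75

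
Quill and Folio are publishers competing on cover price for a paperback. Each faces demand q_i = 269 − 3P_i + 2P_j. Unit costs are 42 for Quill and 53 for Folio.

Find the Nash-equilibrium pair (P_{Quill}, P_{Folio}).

Quill's profit: π = (P_{Quill} − 42)(269 − 3P_{Quill} + 2P_{Folio}).
∂π/∂P_{Quill} = 395 − 6P_{Quill} + 2P_{Folio} = 0 ⇒ P_{Quill} = 395/6 + (1/3)P_{Folio}.
Similarly P_{Folio} = 214/3 + (1/3)P_{Quill}.
Solving the two reaction functions simultaneously: (1 − (1/3)(1/3))P_{Quill} = 395/6 + (1/3)·(214/3), so (8/9)P_{Quill} = 1613/18 and P_{Quill} = 100.8125.
Then P_{Folio} = 214/3 + (1/3)·100.8125 = 104.9375.

100.8125, 104.9375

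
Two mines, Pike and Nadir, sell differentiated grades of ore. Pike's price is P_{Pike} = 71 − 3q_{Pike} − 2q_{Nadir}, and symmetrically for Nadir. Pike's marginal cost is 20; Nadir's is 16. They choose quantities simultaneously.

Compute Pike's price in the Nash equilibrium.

38.375

Mine Pike's profit: π = q_{Pike}(71 − 3q_{Pike} − 2q_{Nadir}) − 20q_{Pike}.
∂π/∂q_{Pike} = 51 − 6q_{Pike} − 2q_{Nadir} = 0 ⇒ q_{Pike} = 8.5 − (1/3)q_{Nadir}.
Similarly q_{Nadir} = 55/6 − (1/3)q_{Pike}.
Plugging q_{Nadir} into Pike's best response: q_{Pike} = 8.5 − (1/3)(55/6 − (1/3)q_{Pike}) ⇒ (8/9)q_{Pike} = 49/9, so q_{Pike} = 6.125.
Then q_{Nadir} = 55/6 − (1/3)·6.125 = 7.125.
P_{Pike} = 71 − 3·6.125 − 2·7.125 = 38.375.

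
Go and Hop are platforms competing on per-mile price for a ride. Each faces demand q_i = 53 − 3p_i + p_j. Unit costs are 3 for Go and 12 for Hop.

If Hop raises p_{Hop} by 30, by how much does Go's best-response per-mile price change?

Go's profit: π = (p_{Go} − 3)(53 − 3p_{Go} + p_{Hop}).
∂π/∂p_{Go} = 62 − 6p_{Go} + p_{Hop} = 0 ⇒ p_{Go} = 31/3 + (1/6)p_{Hop}.
The reaction-function slope is 1/6, so a 30-unit rise in p_{Hop} moves p_{Go} by 1/6 × 30 = 5. Go's best response rises — the actions are strategic complements.

5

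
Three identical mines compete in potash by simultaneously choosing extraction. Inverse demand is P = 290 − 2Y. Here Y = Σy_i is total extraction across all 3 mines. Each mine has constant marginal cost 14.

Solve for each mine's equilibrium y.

A representative mine's profit is π_i = y_i(290 − 2Y) − 14y_i, with Y = y_i + Σ_{j≠i} y_j.
First-order condition: 276 − 4y_i − 2Σ_{j≠i} y_j = 0.
With identical mines, set every y_j = y: then 276 − 4y − 4y = 0, i.e. y = 276/8 = 34.5.

34.5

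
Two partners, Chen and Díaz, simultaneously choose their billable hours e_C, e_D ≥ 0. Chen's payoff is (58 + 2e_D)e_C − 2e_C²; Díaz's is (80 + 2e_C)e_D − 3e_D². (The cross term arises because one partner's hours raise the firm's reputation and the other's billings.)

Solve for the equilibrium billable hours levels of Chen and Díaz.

Expanding Chen's payoff: 58e_C + 2e_De_C − 2e_C².
∂π/∂e_C = 58 + 2e_D − 4e_C = 0, so e_C = 14.5 + 0.5e_D.
Likewise for Díaz: e_D = 40/3 + (1/3)e_C.
Solving the two reaction functions simultaneously: (1 − (0.5)(1/3))e_C = 14.5 + 0.5·(40/3), so (5/6)e_C = 127/6 and e_C = 25.4.
Then e_D = 40/3 + (1/3)·25.4 = 21.8.

25.4, 21.8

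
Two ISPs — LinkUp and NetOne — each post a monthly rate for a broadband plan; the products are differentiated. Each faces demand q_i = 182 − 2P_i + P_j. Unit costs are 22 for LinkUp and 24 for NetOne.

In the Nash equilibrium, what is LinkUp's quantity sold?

107.2

LinkUp's profit: π = (P_{LinkUp} − 22)(182 − 2P_{LinkUp} + P_{NetOne}).
∂π/∂P_{LinkUp} = 226 − 4P_{LinkUp} + P_{NetOne} = 0 ⇒ P_{LinkUp} = 56.5 + 0.25P_{NetOne}.
Similarly P_{NetOne} = 57.5 + 0.25P_{LinkUp}.
Solving the two reaction functions simultaneously: (1 − (0.25)(0.25))P_{LinkUp} = 56.5 + 0.25·57.5, so 0.9375P_{LinkUp} = 70.875 and P_{LinkUp} = 75.6.
Then P_{NetOne} = 57.5 + 0.25·75.6 = 76.4.
q_{LinkUp} = 182 − 2·75.6 + 76.4 = 107.2.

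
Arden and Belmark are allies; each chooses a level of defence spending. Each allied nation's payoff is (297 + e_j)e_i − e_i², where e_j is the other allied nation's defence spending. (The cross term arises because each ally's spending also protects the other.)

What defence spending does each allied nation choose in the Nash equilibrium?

297

Arden's payoff is (297 + e_B)e_A − e_A².
∂π/∂e_A = 297 + e_B − 2e_A = 0, so e_A = 148.5 + 0.5e_B.
The game is symmetric, so in equilibrium e_B = e_A: the reaction function gives 0.5e_A = 148.5, hence e_A = 297.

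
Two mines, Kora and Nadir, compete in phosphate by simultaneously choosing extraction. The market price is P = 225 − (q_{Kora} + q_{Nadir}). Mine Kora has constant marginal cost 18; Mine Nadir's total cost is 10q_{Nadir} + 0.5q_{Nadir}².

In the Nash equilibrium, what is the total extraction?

125.8

Mine Kora's profit: π = q_{Kora}(225 − (q_{Kora} + q_{Nadir})) − 18q_{Kora}.
∂π/∂q_{Kora} = 207 − 2q_{Kora} − q_{Nadir} = 0, so q_{Kora} = 103.5 − 0.5q_{Nadir}.
For Nadir: ∂π/∂q_{Nadir} = 215 − 3q_{Nadir} − q_{Kora} = 0 ⇒ q_{Nadir} = 215/3 − (1/3)q_{Kora}.
Substituting the second reaction function into the first: q_{Kora} = 103.5 − 0.5(215/3 − (1/3)q_{Kora}), which gives (5/6)q_{Kora} = 203/3 ⇒ q_{Kora} = 81.2.
Then q_{Nadir} = 215/3 − (1/3)·81.2 = 44.6.
Total extraction: 81.2 + 44.6 = 125.8.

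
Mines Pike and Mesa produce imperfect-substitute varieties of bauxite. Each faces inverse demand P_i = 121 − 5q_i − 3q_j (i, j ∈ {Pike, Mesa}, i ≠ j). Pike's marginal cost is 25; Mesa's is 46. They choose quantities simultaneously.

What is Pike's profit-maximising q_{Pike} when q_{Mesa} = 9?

Mine Pike's profit: π = q_{Pike}(121 − 5q_{Pike} − 3q_{Mesa}) − 25q_{Pike}.
∂π/∂q_{Pike} = 96 − 10q_{Pike} − 3q_{Mesa} = 0 ⇒ q_{Pike} = 9.6 − 0.3q_{Mesa}.
At q_{Mesa} = 9: q_{Pike} = 9.6 − 0.3·9 = 6.9.

6.9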